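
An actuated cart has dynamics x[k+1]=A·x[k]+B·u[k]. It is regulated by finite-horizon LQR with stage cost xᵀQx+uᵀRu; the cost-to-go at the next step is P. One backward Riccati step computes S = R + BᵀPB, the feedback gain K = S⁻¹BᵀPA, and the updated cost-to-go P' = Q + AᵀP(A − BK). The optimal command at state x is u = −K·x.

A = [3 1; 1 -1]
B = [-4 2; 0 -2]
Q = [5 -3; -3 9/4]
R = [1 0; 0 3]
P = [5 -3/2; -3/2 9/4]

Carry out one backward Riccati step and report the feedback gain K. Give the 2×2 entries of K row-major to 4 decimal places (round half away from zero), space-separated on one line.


-0.8581 -0.0907 -0.2983 0.3587

BᵀP = [-20.0000 6.0000; 13.0000 -7.5000]
S = R + BᵀPB = [1 0; 0 3] + [80.0000 -52.0000; -52.0000 41.0000] = [81.0000 -52.0000; -52.0000 44.0000]
BᵀPA = [-54.0000 -26.0000; 31.5000 20.5000]
K = S⁻¹·BᵀPA = [-0.8581 -0.0907; -0.2983 0.3587]
A−BK = [0.1640 -0.0802; 0.4035 -0.2826]
AᵀP(A−BK) = [1.3055 -0.4474; -0.4474 0.5381]
P' = Q + AᵀP(A−BK) = [6.3055 -3.4474; -3.4474 2.7881]
tr(P') = 9.0936


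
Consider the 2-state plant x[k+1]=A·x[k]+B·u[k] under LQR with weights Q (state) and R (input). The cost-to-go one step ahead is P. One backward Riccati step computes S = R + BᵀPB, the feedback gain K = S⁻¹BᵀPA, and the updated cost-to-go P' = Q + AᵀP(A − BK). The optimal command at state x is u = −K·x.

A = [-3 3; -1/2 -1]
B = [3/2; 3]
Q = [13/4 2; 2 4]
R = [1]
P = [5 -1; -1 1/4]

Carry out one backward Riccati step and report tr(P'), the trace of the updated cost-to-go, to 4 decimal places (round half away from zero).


32.3210

BᵀP = [4.5000 -0.7500]
S = R + BᵀPB = [1] + [4.5000] = [5.5000]
BᵀPA = [-13.1250 14.2500]
K = S⁻¹·BᵀPA = [-2.3864 2.5909]
A−BK = [0.5795 -0.8864; 6.6591 -8.7727]
AᵀP(A−BK) = [10.7415 -12.3693; -12.3693 14.3295]
P' = Q + AᵀP(A−BK) = [13.9915 -10.3693; -10.3693 18.3295]
tr(P') = 32.3210


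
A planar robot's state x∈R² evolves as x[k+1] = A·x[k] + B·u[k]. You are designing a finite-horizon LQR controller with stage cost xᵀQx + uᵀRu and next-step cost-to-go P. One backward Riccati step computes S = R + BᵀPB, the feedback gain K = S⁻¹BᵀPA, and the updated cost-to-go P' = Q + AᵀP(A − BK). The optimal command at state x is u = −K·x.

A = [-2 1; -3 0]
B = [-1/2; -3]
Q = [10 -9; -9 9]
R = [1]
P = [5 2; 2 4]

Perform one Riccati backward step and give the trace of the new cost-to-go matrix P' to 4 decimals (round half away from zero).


31.4972

BᵀP = [-8.5000 -13.0000]
S = R + BᵀPB = [1] + [43.2500] = [44.2500]
BᵀPA = [56.0000 -8.5000]
K = S⁻¹·BᵀPA = [1.2655 -0.1921]
A−BK = [-1.3672 0.9040; 0.7966 -0.5763]
AᵀP(A−BK) = [9.1299 -5.2429; -5.2429 3.3672]
P' = Q + AᵀP(A−BK) = [19.1299 -14.2429; -14.2429 12.3672]
tr(P') = 31.4972


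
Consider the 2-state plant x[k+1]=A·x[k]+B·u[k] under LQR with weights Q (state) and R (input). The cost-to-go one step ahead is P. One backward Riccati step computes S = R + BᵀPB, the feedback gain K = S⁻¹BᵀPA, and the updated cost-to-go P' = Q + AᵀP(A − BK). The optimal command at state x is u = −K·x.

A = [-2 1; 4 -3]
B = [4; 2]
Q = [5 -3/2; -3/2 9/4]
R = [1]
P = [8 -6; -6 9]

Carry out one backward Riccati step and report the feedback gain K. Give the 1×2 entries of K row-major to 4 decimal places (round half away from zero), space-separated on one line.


-0.9275 0.5507

BᵀP = [20.0000 -6.0000]
S = R + BᵀPB = [1] + [68.0000] = [69.0000]
BᵀPA = [-64.0000 38.0000]
K = S⁻¹·BᵀPA = [-0.9275 0.5507]
A−BK = [1.7101 -1.2029; 5.8551 -4.1014]
AᵀP(A−BK) = [212.6377 -148.7536; -148.7536 104.0725]
P' = Q + AᵀP(A−BK) = [217.6377 -150.2536; -150.2536 106.3225]
tr(P') = 323.9601


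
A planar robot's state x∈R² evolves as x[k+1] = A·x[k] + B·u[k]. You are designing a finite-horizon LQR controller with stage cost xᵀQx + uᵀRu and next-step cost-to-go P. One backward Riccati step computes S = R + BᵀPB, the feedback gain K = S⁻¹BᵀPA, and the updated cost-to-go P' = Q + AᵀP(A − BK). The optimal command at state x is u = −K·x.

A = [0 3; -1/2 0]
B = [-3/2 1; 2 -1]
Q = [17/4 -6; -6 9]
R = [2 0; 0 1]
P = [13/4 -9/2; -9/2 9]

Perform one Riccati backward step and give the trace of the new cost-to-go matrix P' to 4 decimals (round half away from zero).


BᵀP = [-13.8750 24.7500; 7.7500 -13.5000]
S = R + BᵀPB = [2 0; 0 1] + [70.3125 -38.6250; -38.6250 21.2500] = [72.3125 -38.6250; -38.6250 22.2500]
BᵀPA = [-12.3750 -41.6250; 6.7500 23.2500]
K = S⁻¹·BᵀPA = [-0.1249 -0.2403; 0.0865 0.6279]
A−BK = [-0.2739 2.0117; -0.1636 1.1084]
AᵀP(A−BK) = [0.1201 -0.4613; -0.4613 4.6514]
P' = Q + AᵀP(A−BK) = [4.3701 -6.4613; -6.4613 13.6514]
tr(P') = 18.0215

18.0215


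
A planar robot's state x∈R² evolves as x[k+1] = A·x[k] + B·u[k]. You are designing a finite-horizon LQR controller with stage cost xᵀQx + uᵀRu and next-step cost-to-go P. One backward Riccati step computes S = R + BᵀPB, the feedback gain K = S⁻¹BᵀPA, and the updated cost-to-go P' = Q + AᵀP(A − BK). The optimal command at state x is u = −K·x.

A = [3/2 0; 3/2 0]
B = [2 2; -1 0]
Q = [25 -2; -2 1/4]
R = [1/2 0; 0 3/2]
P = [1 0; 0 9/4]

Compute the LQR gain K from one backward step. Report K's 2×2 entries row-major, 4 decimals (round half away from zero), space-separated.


-0.6657 0.0000 1.0296 0.0000

BᵀP = [2.0000 -2.2500; 2.0000 0.0000]
S = R + BᵀPB = [1/2 0; 0 3/2] + [6.2500 4.0000; 4.0000 4.0000] = [6.7500 4.0000; 4.0000 5.5000]
BᵀPA = [-0.3750 0.0000; 3.0000 0.0000]
K = S⁻¹·BᵀPA = [-0.6657 0.0000; 1.0296 0.0000]
A−BK = [0.7722 0.0000; 0.8343 0.0000]
AᵀP(A−BK) = [3.9741 0.0000; 0.0000 0.0000]
P' = Q + AᵀP(A−BK) = [28.9741 -2.0000; -2.0000 0.2500]
tr(P') = 29.2241


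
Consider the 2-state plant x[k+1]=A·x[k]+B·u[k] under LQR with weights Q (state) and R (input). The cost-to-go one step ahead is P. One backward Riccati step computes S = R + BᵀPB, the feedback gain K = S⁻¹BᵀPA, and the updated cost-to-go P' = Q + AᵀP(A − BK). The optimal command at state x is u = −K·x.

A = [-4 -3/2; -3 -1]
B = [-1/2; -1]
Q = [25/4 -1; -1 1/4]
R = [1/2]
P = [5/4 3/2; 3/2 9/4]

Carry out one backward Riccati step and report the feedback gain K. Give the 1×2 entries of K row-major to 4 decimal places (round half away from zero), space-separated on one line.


3.8356 1.3562

BᵀP = [-2.1250 -3.0000]
S = R + BᵀPB = [1/2] + [4.0625] = [4.5625]
BᵀPA = [17.5000 6.1875]
K = S⁻¹·BᵀPA = [3.8356 1.3562]
A−BK = [-2.0822 -0.8219; 0.8356 0.3562]
AᵀP(A−BK) = [9.1267 3.2671; 3.2671 1.1712]
P' = Q + AᵀP(A−BK) = [15.3767 2.2671; 2.2671 1.4212]
tr(P') = 16.7979


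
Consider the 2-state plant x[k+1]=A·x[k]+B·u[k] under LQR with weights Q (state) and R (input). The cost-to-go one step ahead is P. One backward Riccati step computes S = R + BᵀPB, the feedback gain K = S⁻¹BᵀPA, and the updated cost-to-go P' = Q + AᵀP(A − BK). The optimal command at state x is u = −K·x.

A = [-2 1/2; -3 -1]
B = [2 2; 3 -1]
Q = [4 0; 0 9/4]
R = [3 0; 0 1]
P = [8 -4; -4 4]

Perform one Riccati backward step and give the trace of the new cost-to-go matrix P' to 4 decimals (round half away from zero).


BᵀP = [4.0000 4.0000; 20.0000 -12.0000]
S = R + BᵀPB = [3 0; 0 1] + [20.0000 4.0000; 4.0000 52.0000] = [23.0000 4.0000; 4.0000 53.0000]
BᵀPA = [-20.0000 -2.0000; -4.0000 22.0000]
K = S⁻¹·BᵀPA = [-0.8678 -0.1613; -0.0100 0.4273]
A−BK = [-0.2444 -0.0320; -0.4065 -0.0889]
AᵀP(A−BK) = [2.6035 0.4838; 0.4838 0.2776]
P' = Q + AᵀP(A−BK) = [6.6035 0.4838; 0.4838 2.5276]
tr(P') = 9.1311

9.1311


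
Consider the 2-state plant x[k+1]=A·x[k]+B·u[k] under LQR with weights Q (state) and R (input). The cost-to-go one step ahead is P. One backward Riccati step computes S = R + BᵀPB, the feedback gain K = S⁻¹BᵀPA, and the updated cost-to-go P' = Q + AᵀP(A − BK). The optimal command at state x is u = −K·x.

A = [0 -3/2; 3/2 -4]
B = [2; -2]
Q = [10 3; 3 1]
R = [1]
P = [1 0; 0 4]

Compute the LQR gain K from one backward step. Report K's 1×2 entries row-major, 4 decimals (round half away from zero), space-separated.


BᵀP = [2.0000 -8.0000]
S = R + BᵀPB = [1] + [20.0000] = [21.0000]
BᵀPA = [-12.0000 29.0000]
K = S⁻¹·BᵀPA = [-0.5714 1.3810]
A−BK = [1.1429 -4.2619; 0.3571 -1.2381]
AᵀP(A−BK) = [2.1429 -7.4286; -7.4286 26.2024]
P' = Q + AᵀP(A−BK) = [12.1429 -4.4286; -4.4286 27.2024]
tr(P') = 39.3452

-0.5714 1.3810


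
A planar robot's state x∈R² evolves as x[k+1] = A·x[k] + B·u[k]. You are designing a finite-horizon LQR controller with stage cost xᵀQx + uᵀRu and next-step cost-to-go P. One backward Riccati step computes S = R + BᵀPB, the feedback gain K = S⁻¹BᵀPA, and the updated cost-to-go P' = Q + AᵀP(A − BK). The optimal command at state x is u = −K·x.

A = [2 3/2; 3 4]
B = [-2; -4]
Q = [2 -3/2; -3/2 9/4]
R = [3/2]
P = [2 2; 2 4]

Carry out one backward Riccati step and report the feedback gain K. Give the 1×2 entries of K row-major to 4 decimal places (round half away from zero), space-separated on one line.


-0.7962 -0.9289

BᵀP = [-12.0000 -20.0000]
S = R + BᵀPB = [3/2] + [104.0000] = [105.5000]
BᵀPA = [-84.0000 -98.0000]
K = S⁻¹·BᵀPA = [-0.7962 -0.9289]
A−BK = [0.4076 -0.3578; -0.1848 0.2844]
AᵀP(A−BK) = [1.1185 0.9716; 0.9716 1.4668]
P' = Q + AᵀP(A−BK) = [3.1185 -0.5284; -0.5284 3.7168]
tr(P') = 6.8353


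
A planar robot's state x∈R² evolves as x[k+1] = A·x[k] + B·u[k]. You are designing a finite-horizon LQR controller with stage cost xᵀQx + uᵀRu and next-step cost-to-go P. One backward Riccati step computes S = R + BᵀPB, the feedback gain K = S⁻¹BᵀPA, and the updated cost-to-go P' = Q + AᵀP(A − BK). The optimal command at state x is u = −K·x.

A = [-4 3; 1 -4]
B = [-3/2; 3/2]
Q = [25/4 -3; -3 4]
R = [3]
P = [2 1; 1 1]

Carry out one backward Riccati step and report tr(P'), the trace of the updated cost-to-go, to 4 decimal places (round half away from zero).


BᵀP = [-1.5000 0.0000]
S = R + BᵀPB = [3] + [2.2500] = [5.2500]
BᵀPA = [6.0000 -4.5000]
K = S⁻¹·BᵀPA = [1.1429 -0.8571]
A−BK = [-2.2857 1.7143; -0.7143 -2.7143]
AᵀP(A−BK) = [18.1429 -3.8571; -3.8571 6.1429]
P' = Q + AᵀP(A−BK) = [24.3929 -6.8571; -6.8571 10.1429]
tr(P') = 34.5357

34.5357


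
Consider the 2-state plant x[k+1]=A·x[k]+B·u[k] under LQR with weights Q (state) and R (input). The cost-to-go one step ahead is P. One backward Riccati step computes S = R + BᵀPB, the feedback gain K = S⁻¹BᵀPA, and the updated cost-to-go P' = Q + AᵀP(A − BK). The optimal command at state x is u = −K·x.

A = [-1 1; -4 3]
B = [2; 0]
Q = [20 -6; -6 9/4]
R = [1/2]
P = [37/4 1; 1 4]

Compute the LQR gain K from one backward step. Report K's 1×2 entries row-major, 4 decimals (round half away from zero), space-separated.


BᵀP = [18.5000 2.0000]
S = R + BᵀPB = [1/2] + [37.0000] = [37.5000]
BᵀPA = [-26.5000 24.5000]
K = S⁻¹·BᵀPA = [-0.7067 0.6533]
A−BK = [0.4133 -0.3067; -4.0000 3.0000]
AᵀP(A−BK) = [62.5233 -46.9367; -46.9367 35.2433]
P' = Q + AᵀP(A−BK) = [82.5233 -52.9367; -52.9367 37.4933]
tr(P') = 120.0167

-0.7067 0.6533


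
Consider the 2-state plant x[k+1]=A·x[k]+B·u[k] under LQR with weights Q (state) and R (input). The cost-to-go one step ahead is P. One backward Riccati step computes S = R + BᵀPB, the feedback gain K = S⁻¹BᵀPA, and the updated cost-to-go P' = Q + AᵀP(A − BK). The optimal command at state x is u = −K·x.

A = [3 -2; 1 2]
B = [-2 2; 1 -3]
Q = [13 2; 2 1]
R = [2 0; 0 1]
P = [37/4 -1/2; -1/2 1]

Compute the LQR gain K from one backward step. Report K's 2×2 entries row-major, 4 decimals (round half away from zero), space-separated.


BᵀP = [-19.0000 2.0000; 20.0000 -4.0000]
S = R + BᵀPB = [2 0; 0 1] + [40.0000 -44.0000; -44.0000 52.0000] = [42.0000 -44.0000; -44.0000 53.0000]
BᵀPA = [-55.0000 42.0000; 56.0000 -48.0000]
K = S⁻¹·BᵀPA = [-1.5552 0.3931; -0.2345 -0.5793]
A−BK = [0.3586 -0.0552; 1.8517 -0.1310]
AᵀP(A−BK) = [8.8466 -1.4379; -1.4379 0.6828]
P' = Q + AᵀP(A−BK) = [21.8466 0.5621; 0.5621 1.6828]
tr(P') = 23.5293

-1.5552 0.3931 -0.2345 -0.5793


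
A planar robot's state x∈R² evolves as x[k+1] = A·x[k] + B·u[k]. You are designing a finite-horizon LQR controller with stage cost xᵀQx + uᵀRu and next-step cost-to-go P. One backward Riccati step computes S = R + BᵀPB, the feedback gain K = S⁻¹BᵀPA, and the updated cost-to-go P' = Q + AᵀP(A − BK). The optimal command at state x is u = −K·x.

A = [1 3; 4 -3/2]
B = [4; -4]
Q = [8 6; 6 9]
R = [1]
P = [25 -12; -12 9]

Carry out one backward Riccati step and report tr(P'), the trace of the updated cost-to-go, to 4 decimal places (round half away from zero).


55.4739

BᵀP = [148.0000 -84.0000]
S = R + BᵀPB = [1] + [928.0000] = [929.0000]
BᵀPA = [-188.0000 570.0000]
K = S⁻¹·BᵀPA = [-0.2024 0.6136]
A−BK = [1.8095 0.5457; 3.1905 0.9543]
AᵀP(A−BK) = [34.9548 10.3498; 10.3498 3.5191]
P' = Q + AᵀP(A−BK) = [42.9548 16.3498; 16.3498 12.5191]
tr(P') = 55.4739


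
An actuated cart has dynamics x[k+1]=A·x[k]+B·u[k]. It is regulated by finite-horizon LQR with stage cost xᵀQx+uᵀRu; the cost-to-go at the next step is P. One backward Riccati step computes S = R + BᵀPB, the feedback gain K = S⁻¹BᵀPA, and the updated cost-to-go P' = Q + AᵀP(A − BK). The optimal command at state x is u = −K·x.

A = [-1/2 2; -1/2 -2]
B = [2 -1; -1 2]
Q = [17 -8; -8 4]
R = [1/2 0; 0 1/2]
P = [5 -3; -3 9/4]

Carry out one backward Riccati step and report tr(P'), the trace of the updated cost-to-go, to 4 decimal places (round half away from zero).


BᵀP = [13.0000 -8.2500; -11.0000 7.5000]
S = R + BᵀPB = [1/2 0; 0 1/2] + [34.2500 -29.5000; -29.5000 26.0000] = [34.7500 -29.5000; -29.5000 26.5000]
BᵀPA = [-2.3750 42.5000; 1.7500 -37.0000]
K = S⁻¹·BᵀPA = [-0.2235 0.6864; -0.1827 -0.6321]
A−BK = [-0.2358 -0.0049; -0.3580 -0.0494]
AᵀP(A−BK) = [0.1015 -0.0136; -0.0136 0.4395]
P' = Q + AᵀP(A−BK) = [17.1015 -8.0136; -8.0136 4.4395]
tr(P') = 21.5410

21.5410


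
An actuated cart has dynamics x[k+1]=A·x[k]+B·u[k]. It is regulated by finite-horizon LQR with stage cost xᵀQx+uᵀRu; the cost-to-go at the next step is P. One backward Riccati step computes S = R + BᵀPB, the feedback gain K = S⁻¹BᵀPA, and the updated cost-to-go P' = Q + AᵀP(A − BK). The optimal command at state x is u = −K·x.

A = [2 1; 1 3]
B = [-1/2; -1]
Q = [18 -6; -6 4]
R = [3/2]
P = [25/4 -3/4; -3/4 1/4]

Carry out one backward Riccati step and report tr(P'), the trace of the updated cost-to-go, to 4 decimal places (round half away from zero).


BᵀP = [-2.3750 0.1250]
S = R + BᵀPB = [3/2] + [1.0625] = [2.5625]
BᵀPA = [-4.6250 -2.0000]
K = S⁻¹·BᵀPA = [-1.8049 -0.7805]
A−BK = [1.0976 0.6098; -0.8049 2.2195]
AᵀP(A−BK) = [13.9024 4.3902; 4.3902 2.4390]
P' = Q + AᵀP(A−BK) = [31.9024 -1.6098; -1.6098 6.4390]
tr(P') = 38.3415

38.3415


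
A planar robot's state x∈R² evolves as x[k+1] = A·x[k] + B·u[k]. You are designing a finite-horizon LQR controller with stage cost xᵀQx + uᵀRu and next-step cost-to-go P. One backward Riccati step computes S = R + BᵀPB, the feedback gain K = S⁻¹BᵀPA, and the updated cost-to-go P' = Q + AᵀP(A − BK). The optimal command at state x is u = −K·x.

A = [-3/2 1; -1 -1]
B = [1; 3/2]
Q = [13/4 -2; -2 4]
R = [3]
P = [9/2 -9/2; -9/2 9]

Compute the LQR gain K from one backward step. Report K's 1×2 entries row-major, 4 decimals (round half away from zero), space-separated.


BᵀP = [-2.2500 9.0000]
S = R + BᵀPB = [3] + [11.2500] = [14.2500]
BᵀPA = [-5.6250 -11.2500]
K = S⁻¹·BᵀPA = [-0.3947 -0.7895]
A−BK = [-1.1053 1.7895; -0.4079 0.1842]
AᵀP(A−BK) = [3.4046 -4.4408; -4.4408 13.6184]
P' = Q + AᵀP(A−BK) = [6.6546 -6.4408; -6.4408 17.6184]
tr(P') = 24.2730

-0.3947 -0.7895


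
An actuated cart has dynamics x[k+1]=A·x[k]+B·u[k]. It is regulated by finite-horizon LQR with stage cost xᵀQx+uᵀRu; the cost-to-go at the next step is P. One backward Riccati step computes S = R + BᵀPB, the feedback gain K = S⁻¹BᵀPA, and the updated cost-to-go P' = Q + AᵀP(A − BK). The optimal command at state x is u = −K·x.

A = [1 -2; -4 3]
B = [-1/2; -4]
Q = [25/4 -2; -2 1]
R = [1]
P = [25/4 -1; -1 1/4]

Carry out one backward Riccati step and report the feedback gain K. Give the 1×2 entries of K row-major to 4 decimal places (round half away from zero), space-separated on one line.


1.1220 -1.2683

BᵀP = [0.8750 -0.5000]
S = R + BᵀPB = [1] + [1.5625] = [2.5625]
BᵀPA = [2.8750 -3.2500]
K = S⁻¹·BᵀPA = [1.1220 -1.2683]
A−BK = [1.5610 -2.6341; 0.4878 -2.0732]
AᵀP(A−BK) = [15.0244 -22.8537; -22.8537 35.1280]
P' = Q + AᵀP(A−BK) = [21.2744 -24.8537; -24.8537 36.1280]
tr(P') = 57.4024


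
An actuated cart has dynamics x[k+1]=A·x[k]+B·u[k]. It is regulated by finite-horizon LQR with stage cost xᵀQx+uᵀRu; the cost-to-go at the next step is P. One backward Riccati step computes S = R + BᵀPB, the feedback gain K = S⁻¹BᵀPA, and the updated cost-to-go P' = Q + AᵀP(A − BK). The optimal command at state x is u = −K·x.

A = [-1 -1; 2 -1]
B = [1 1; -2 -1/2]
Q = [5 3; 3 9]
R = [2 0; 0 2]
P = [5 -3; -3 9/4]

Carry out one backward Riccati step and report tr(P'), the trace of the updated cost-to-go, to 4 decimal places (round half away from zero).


BᵀP = [11.0000 -7.5000; 6.5000 -4.1250]
S = R + BᵀPB = [2 0; 0 2] + [26.0000 14.7500; 14.7500 8.5625] = [28.0000 14.7500; 14.7500 10.5625]
BᵀPA = [-26.0000 -3.5000; -14.7500 -2.3750]
K = S⁻¹·BᵀPA = [-0.7298 -0.0248; -0.3773 -0.1902]
A−BK = [0.1071 -0.7850; 0.3517 -1.1447]
AᵀP(A−BK) = [1.4596 0.0496; 0.0496 0.7114]
P' = Q + AᵀP(A−BK) = [6.4596 3.0496; 3.0496 9.7114]
tr(P') = 16.1711

16.1711


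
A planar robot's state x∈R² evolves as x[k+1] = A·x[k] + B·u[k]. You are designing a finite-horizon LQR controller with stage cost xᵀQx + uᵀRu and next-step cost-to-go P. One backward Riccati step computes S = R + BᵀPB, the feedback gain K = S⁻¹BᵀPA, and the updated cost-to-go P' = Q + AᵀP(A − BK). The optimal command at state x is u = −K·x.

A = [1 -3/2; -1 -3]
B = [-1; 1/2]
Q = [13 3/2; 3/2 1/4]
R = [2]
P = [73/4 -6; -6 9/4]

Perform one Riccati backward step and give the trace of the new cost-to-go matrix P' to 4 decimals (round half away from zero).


BᵀP = [-21.2500 7.1250]
S = R + BᵀPB = [2] + [24.8125] = [26.8125]
BᵀPA = [-28.3750 10.5000]
K = S⁻¹·BᵀPA = [-1.0583 0.3916]
A−BK = [-0.0583 -1.1084; -0.4709 -3.1958]
AᵀP(A−BK) = [2.4714 -0.5131; -0.5131 3.2006]
P' = Q + AᵀP(A−BK) = [15.4714 0.9869; 0.9869 3.4506]
tr(P') = 18.9221

18.9221


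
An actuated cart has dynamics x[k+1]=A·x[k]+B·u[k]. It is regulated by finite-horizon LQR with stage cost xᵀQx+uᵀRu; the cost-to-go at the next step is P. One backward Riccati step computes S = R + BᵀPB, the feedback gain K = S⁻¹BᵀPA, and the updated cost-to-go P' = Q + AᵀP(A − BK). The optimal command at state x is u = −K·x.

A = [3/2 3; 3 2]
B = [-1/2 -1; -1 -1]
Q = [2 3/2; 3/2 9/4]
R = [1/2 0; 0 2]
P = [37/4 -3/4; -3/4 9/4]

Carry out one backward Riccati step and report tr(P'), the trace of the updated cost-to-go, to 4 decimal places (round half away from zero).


BᵀP = [-3.8750 -1.8750; -8.5000 -1.5000]
S = R + BᵀPB = [1/2 0; 0 2] + [3.8125 5.7500; 5.7500 10.0000] = [4.3125 5.7500; 5.7500 12.0000]
BᵀPA = [-11.4375 -15.3750; -17.2500 -28.5000]
K = S⁻¹·BᵀPA = [-2.0368 -1.1037; -0.4615 -1.8462]
A−BK = [0.0201 0.6020; 0.5017 -0.9498]
AᵀP(A−BK) = [3.0552 1.6555; 1.6555 13.6656]
P' = Q + AᵀP(A−BK) = [5.0552 3.1555; 3.1555 15.9156]
tr(P') = 20.9707

20.9707


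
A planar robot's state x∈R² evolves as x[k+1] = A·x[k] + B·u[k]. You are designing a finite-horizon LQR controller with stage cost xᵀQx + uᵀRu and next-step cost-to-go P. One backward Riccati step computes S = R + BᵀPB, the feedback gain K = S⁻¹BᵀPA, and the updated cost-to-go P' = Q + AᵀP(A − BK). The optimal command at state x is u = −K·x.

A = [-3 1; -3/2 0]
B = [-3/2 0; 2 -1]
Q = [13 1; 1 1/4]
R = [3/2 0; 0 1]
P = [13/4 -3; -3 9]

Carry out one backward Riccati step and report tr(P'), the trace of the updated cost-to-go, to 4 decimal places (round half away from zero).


28.0327

BᵀP = [-10.8750 22.5000; 3.0000 -9.0000]
S = R + BᵀPB = [3/2 0; 0 1] + [61.3125 -22.5000; -22.5000 9.0000] = [62.8125 -22.5000; -22.5000 10.0000]
BᵀPA = [-1.1250 -10.8750; 4.5000 3.0000]
K = S⁻¹·BᵀPA = [0.7385 -0.3385; 2.1115 -0.4615]
A−BK = [-1.8923 0.4923; -0.8654 0.2154]
AᵀP(A−BK) = [13.8288 -3.5538; -3.5538 0.9538]
P' = Q + AᵀP(A−BK) = [26.8288 -2.5538; -2.5538 1.2038]
tr(P') = 28.0327


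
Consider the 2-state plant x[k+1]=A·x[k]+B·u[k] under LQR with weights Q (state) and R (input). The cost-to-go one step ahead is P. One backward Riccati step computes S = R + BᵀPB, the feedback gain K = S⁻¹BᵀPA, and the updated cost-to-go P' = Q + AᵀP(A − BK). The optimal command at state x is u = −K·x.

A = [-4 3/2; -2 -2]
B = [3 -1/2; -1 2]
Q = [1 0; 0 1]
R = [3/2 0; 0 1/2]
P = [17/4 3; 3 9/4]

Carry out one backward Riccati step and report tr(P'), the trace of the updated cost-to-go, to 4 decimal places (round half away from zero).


BᵀP = [9.7500 6.7500; 3.8750 3.0000]
S = R + BᵀPB = [3/2 0; 0 1/2] + [22.5000 8.6250; 8.6250 4.0625] = [24.0000 8.6250; 8.6250 4.5625]
BᵀPA = [-52.5000 1.1250; -21.5000 -0.1875]
K = S⁻¹·BᵀPA = [-1.5407 0.1923; -1.7997 -0.4045]
A−BK = [-0.2777 0.7210; 0.0587 -0.9987]
AᵀP(A−BK) = [5.4179 -0.1041; -0.1041 0.2704]
P' = Q + AᵀP(A−BK) = [6.4179 -0.1041; -0.1041 1.2704]
tr(P') = 7.6883

7.6883


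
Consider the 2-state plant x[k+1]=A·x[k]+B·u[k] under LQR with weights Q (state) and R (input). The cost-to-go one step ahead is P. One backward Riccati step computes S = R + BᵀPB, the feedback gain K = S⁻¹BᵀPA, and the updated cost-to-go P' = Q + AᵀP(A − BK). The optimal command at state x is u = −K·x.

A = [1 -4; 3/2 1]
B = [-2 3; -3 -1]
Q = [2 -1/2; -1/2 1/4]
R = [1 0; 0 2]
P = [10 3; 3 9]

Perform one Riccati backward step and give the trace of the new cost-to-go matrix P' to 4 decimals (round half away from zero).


5.6479

BᵀP = [-29.0000 -33.0000; 27.0000 0.0000]
S = R + BᵀPB = [1 0; 0 2] + [157.0000 -54.0000; -54.0000 81.0000] = [158.0000 -54.0000; -54.0000 83.0000]
BᵀPA = [-78.5000 83.0000; 27.0000 -108.0000]
K = S⁻¹·BᵀPA = [-0.4959 0.1036; 0.0026 -1.2338]
A−BK = [0.0002 -0.0914; 0.0149 0.0772]
AᵀP(A−BK) = [0.2480 -0.0518; -0.0518 3.1499]
P' = Q + AᵀP(A−BK) = [2.2480 -0.5518; -0.5518 3.3999]
tr(P') = 5.6479


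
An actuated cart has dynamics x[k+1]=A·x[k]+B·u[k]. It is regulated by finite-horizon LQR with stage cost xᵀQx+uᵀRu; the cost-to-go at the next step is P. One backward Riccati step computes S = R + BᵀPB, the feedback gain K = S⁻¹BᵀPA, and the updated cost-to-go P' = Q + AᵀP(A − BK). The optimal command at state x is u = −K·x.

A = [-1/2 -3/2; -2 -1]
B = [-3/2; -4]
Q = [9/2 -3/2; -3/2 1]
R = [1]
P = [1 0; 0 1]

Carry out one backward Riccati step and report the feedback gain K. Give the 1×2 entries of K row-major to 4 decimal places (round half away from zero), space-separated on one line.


0.4545 0.3247

BᵀP = [-1.5000 -4.0000]
S = R + BᵀPB = [1] + [18.2500] = [19.2500]
BᵀPA = [8.7500 6.2500]
K = S⁻¹·BᵀPA = [0.4545 0.3247]
A−BK = [0.1818 -1.0130; -0.1818 0.2987]
AᵀP(A−BK) = [0.2727 -0.0909; -0.0909 1.2208]
P' = Q + AᵀP(A−BK) = [4.7727 -1.5909; -1.5909 2.2208]
tr(P') = 6.9935


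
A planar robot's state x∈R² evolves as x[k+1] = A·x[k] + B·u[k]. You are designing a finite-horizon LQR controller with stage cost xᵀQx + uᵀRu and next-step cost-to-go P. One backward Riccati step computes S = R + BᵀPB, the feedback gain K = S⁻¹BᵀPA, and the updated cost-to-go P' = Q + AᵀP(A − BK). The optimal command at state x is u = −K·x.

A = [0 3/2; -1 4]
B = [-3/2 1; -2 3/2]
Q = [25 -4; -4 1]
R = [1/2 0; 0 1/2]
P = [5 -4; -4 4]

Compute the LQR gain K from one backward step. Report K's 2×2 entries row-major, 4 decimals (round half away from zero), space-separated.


0.0000 -0.6000 -0.8000 2.0000

BᵀP = [0.5000 -2.0000; -1.0000 2.0000]
S = R + BᵀPB = [1/2 0; 0 1/2] + [3.2500 -2.5000; -2.5000 2.0000] = [3.7500 -2.5000; -2.5000 2.5000]
BᵀPA = [2.0000 -7.2500; -2.0000 6.5000]
K = S⁻¹·BᵀPA = [0.0000 -0.6000; -0.8000 2.0000]
A−BK = [0.8000 -1.4000; 0.2000 -0.2000]
AᵀP(A−BK) = [2.4000 -4.8000; -4.8000 9.9000]
P' = Q + AᵀP(A−BK) = [27.4000 -8.8000; -8.8000 10.9000]
tr(P') = 38.3000


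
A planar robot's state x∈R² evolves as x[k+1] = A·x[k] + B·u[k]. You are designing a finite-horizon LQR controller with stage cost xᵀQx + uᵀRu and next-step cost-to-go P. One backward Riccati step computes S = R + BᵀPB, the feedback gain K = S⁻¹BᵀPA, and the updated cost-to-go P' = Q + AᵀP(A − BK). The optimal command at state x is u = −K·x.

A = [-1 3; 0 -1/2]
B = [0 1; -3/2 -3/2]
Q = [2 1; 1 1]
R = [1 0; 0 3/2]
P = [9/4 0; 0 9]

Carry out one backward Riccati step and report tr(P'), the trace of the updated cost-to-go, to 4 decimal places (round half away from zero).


BᵀP = [0.0000 -13.5000; 2.2500 -13.5000]
S = R + BᵀPB = [1 0; 0 3/2] + [20.2500 20.2500; 20.2500 22.5000] = [21.2500 20.2500; 20.2500 24.0000]
BᵀPA = [0.0000 6.7500; -2.2500 13.5000]
K = S⁻¹·BᵀPA = [0.4559 -1.1144; -0.4784 1.5028]
A−BK = [-0.5216 1.4972; -0.0338 0.0826]
AᵀP(A−BK) = [1.1735 -3.3687; -3.3687 9.7345]
P' = Q + AᵀP(A−BK) = [3.1735 -2.3687; -2.3687 10.7345]
tr(P') = 13.9081

13.9081


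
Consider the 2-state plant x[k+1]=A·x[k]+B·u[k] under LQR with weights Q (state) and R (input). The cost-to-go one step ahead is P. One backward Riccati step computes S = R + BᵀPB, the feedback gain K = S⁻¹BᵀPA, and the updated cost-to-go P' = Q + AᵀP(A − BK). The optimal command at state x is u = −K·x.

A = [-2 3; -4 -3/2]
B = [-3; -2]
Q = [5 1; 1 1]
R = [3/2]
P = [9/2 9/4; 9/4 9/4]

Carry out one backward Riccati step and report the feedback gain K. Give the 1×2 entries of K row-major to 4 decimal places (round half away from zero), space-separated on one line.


1.0385 -0.4760

BᵀP = [-18.0000 -11.2500]
S = R + BᵀPB = [3/2] + [76.5000] = [78.0000]
BᵀPA = [81.0000 -37.1250]
K = S⁻¹·BᵀPA = [1.0385 -0.4760]
A−BK = [1.1154 1.5721; -1.9231 -2.4519]
AᵀP(A−BK) = [5.8846 4.8029; 4.8029 7.6424]
P' = Q + AᵀP(A−BK) = [10.8846 5.8029; 5.8029 8.6424]
tr(P') = 19.5270


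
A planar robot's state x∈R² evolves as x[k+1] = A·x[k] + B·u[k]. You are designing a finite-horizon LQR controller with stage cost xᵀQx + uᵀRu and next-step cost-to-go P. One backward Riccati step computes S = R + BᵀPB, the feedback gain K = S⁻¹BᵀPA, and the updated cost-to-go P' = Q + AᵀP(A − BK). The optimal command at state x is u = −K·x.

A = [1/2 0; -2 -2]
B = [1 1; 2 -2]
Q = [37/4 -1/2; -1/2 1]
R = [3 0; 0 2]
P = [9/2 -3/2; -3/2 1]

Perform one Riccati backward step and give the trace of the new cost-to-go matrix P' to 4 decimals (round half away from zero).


12.0732

BᵀP = [1.5000 0.5000; 7.5000 -3.5000]
S = R + BᵀPB = [3 0; 0 2] + [2.5000 0.5000; 0.5000 14.5000] = [5.5000 0.5000; 0.5000 16.5000]
BᵀPA = [-0.2500 -1.0000; 10.7500 7.0000]
K = S⁻¹·BᵀPA = [-0.1050 -0.2210; 0.6547 0.4309]
A−BK = [-0.0497 -0.2099; -0.4807 -0.6961]
AᵀP(A−BK) = [1.0608 0.8122; 0.8122 0.7624]
P' = Q + AᵀP(A−BK) = [10.3108 0.3122; 0.3122 1.7624]
tr(P') = 12.0732


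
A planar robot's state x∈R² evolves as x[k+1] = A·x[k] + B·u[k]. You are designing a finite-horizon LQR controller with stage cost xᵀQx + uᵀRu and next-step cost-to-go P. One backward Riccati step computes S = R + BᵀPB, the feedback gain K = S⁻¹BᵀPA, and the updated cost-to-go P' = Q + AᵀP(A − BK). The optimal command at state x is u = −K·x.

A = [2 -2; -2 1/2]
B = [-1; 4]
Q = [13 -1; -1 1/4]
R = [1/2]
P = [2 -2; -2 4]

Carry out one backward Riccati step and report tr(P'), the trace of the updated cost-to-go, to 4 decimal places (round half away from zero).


BᵀP = [-10.0000 18.0000]
S = R + BᵀPB = [1/2] + [82.0000] = [82.5000]
BᵀPA = [-56.0000 29.0000]
K = S⁻¹·BᵀPA = [-0.6788 0.3515]
A−BK = [1.3212 -1.6485; 0.7152 -0.9061]
AᵀP(A−BK) = [1.9879 -2.3152; -2.3152 2.8061]
P' = Q + AᵀP(A−BK) = [14.9879 -3.3152; -3.3152 3.0561]
tr(P') = 18.0439

18.0439


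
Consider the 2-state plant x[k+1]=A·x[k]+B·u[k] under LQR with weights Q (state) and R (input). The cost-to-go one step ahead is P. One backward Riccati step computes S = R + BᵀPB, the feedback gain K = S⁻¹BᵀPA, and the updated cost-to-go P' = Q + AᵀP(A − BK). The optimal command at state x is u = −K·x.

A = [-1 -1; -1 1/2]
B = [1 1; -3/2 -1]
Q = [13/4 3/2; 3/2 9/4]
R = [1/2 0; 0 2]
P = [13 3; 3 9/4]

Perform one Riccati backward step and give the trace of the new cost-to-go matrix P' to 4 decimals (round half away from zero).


18.2885

BᵀP = [8.5000 -0.3750; 10.0000 0.7500]
S = R + BᵀPB = [1/2 0; 0 2] + [9.0625 8.8750; 8.8750 9.2500] = [9.5625 8.8750; 8.8750 11.2500]
BᵀPA = [-8.1250 -8.6875; -10.7500 -9.6250]
K = S⁻¹·BᵀPA = [0.1388 -0.4273; -1.0651 -0.5184]
A−BK = [-0.0738 -0.0542; -1.8568 -0.6594]
AᵀP(A−BK) = [10.9284 4.3297; 4.3297 1.8601]
P' = Q + AᵀP(A−BK) = [14.1784 5.8297; 5.8297 4.1101]
tr(P') = 18.2885


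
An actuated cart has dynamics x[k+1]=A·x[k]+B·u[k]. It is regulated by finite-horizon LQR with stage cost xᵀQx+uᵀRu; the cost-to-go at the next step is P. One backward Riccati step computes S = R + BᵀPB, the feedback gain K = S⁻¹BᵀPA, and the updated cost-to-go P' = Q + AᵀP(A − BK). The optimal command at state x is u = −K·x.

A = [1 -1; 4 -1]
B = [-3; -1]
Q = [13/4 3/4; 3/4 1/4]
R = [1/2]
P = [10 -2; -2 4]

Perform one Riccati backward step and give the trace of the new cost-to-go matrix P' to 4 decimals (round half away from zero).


BᵀP = [-28.0000 2.0000]
S = R + BᵀPB = [1/2] + [82.0000] = [82.5000]
BᵀPA = [-20.0000 26.0000]
K = S⁻¹·BᵀPA = [-0.2424 0.3152]
A−BK = [0.2727 -0.0545; 3.7576 -0.6848]
AᵀP(A−BK) = [53.1515 -9.6970; -9.6970 1.8061]
P' = Q + AᵀP(A−BK) = [56.4015 -8.9470; -8.9470 2.0561]
tr(P') = 58.4576

58.4576


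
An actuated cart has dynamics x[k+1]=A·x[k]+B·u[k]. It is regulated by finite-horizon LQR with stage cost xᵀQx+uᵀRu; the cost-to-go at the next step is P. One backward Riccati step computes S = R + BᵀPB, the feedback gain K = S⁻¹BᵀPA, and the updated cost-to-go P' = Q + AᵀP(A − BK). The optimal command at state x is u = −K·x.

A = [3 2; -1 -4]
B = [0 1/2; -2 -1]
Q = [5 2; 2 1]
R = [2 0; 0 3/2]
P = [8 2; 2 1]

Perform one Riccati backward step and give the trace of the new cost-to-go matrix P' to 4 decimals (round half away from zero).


BᵀP = [-4.0000 -2.0000; 2.0000 0.0000]
S = R + BᵀPB = [2 0; 0 3/2] + [4.0000 0.0000; 0.0000 1.0000] = [6.0000 0.0000; 0.0000 2.5000]
BᵀPA = [-10.0000 0.0000; 6.0000 4.0000]
K = S⁻¹·BᵀPA = [-1.6667 0.0000; 2.4000 1.6000]
A−BK = [1.8000 1.2000; -1.9333 -2.4000]
AᵀP(A−BK) = [29.9333 14.4000; 14.4000 9.6000]
P' = Q + AᵀP(A−BK) = [34.9333 16.4000; 16.4000 10.6000]
tr(P') = 45.5333

45.5333


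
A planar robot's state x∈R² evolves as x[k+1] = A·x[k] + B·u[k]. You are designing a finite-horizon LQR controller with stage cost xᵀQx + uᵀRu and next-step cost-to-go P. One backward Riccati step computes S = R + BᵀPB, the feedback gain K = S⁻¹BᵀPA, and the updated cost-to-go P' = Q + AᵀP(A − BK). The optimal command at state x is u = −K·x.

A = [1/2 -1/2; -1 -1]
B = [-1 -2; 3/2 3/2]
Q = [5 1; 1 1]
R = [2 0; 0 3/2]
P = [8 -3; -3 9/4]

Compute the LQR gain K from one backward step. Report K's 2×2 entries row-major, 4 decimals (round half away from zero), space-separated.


-0.2151 -0.2241 -0.2155 0.1524

BᵀP = [-12.5000 6.3750; -20.5000 9.3750]
S = R + BᵀPB = [2 0; 0 3/2] + [22.0625 34.5625; 34.5625 55.0625] = [24.0625 34.5625; 34.5625 56.5625]
BᵀPA = [-12.6250 -0.1250; -19.6250 0.8750]
K = S⁻¹·BᵀPA = [-0.2151 -0.2241; -0.2155 0.1524]
A−BK = [-0.1461 -0.4193; -0.3540 -0.8924]
AᵀP(A−BK) = [0.3047 0.4117; 0.4117 1.0886]
P' = Q + AᵀP(A−BK) = [5.3047 1.4117; 1.4117 2.0886]
tr(P') = 7.3933


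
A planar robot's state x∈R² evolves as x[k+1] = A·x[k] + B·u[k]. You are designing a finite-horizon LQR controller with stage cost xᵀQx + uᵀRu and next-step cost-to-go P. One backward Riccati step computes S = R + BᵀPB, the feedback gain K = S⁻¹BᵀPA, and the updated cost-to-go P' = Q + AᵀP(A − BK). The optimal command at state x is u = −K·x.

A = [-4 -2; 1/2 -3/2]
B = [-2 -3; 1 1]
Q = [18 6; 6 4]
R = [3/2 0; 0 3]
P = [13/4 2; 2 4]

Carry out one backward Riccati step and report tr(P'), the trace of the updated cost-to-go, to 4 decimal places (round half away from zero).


BᵀP = [-4.5000 0.0000; -7.7500 -2.0000]
S = R + BᵀPB = [3/2 0; 0 3] + [9.0000 13.5000; 13.5000 21.2500] = [10.5000 13.5000; 13.5000 24.2500]
BᵀPA = [18.0000 9.0000; 30.0000 18.5000]
K = S⁻¹·BᵀPA = [0.4352 -0.4352; 0.9948 1.0052]
A−BK = [-0.1451 0.1451; -0.9301 -2.0699]
AᵀP(A−BK) = [7.3212 10.6788; 10.6788 19.3212]
P' = Q + AᵀP(A−BK) = [25.3212 16.6788; 16.6788 23.3212]
tr(P') = 48.6425

48.6425


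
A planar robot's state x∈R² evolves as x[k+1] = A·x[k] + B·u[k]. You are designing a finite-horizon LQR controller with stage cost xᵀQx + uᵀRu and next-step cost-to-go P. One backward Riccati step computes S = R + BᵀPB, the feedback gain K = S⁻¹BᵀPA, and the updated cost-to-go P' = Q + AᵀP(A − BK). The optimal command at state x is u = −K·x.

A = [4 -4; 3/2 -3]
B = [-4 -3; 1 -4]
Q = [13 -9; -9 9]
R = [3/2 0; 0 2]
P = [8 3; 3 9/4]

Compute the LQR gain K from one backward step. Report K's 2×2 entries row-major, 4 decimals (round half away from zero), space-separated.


BᵀP = [-29.0000 -9.7500; -36.0000 -18.0000]
S = R + BᵀPB = [3/2 0; 0 2] + [106.2500 126.0000; 126.0000 180.0000] = [107.7500 126.0000; 126.0000 182.0000]
BᵀPA = [-130.6250 145.2500; -171.0000 198.0000]
K = S⁻¹·BᵀPA = [-0.5965 0.3983; -0.5266 0.8122]
A−BK = [0.0341 0.0297; -0.0098 -0.1497]
AᵀP(A−BK) = [1.0959 -1.2165; -1.2165 1.5880]
P' = Q + AᵀP(A−BK) = [14.0959 -10.2165; -10.2165 10.5880]
tr(P') = 24.6838

-0.5965 0.3983 -0.5266 0.8122


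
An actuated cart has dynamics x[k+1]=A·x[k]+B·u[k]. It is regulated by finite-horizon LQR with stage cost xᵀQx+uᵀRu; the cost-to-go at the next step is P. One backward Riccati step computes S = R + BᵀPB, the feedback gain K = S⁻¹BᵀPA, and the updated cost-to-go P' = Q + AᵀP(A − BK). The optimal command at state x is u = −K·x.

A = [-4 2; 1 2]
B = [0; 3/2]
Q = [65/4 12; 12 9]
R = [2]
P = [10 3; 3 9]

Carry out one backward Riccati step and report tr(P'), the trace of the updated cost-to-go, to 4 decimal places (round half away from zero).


BᵀP = [4.5000 13.5000]
S = R + BᵀPB = [2] + [20.2500] = [22.2500]
BᵀPA = [-4.5000 36.0000]
K = S⁻¹·BᵀPA = [-0.2022 1.6180]
A−BK = [-4.0000 2.0000; 1.3034 -0.4270]
AᵀP(A−BK) = [144.0899 -72.7191; -72.7191 41.7528]
P' = Q + AᵀP(A−BK) = [160.3399 -60.7191; -60.7191 50.7528]
tr(P') = 211.0927

211.0927


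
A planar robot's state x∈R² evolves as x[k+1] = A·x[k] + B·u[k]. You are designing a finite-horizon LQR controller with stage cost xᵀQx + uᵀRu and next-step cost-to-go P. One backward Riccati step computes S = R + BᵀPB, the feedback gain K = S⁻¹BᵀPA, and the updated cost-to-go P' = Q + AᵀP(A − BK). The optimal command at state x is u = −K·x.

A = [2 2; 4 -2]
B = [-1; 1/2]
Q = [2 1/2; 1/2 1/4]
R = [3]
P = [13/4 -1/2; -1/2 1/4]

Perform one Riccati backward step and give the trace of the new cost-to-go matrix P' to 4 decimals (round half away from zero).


BᵀP = [-3.5000 0.6250]
S = R + BᵀPB = [3] + [3.8125] = [6.8125]
BᵀPA = [-4.5000 -8.2500]
K = S⁻¹·BᵀPA = [-0.6606 -1.2110]
A−BK = [1.3394 0.7890; 4.3303 -1.3945]
AᵀP(A−BK) = [6.0275 3.5505; 3.5505 8.0092]
P' = Q + AᵀP(A−BK) = [8.0275 4.0505; 4.0505 8.2592]
tr(P') = 16.2867

16.2867


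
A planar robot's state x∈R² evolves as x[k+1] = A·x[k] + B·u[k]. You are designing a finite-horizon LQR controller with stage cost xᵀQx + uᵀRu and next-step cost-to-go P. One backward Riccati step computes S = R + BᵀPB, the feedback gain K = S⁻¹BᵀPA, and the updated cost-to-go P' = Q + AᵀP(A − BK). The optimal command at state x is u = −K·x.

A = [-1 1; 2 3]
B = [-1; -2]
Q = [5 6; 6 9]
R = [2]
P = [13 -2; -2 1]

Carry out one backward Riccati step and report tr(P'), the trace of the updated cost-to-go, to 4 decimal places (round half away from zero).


34.2727

BᵀP = [-9.0000 0.0000]
S = R + BᵀPB = [2] + [9.0000] = [11.0000]
BᵀPA = [9.0000 -9.0000]
K = S⁻¹·BᵀPA = [0.8182 -0.8182]
A−BK = [-0.1818 0.1818; 3.6364 1.3636]
AᵀP(A−BK) = [17.6364 2.3636; 2.3636 2.6364]
P' = Q + AᵀP(A−BK) = [22.6364 8.3636; 8.3636 11.6364]
tr(P') = 34.2727


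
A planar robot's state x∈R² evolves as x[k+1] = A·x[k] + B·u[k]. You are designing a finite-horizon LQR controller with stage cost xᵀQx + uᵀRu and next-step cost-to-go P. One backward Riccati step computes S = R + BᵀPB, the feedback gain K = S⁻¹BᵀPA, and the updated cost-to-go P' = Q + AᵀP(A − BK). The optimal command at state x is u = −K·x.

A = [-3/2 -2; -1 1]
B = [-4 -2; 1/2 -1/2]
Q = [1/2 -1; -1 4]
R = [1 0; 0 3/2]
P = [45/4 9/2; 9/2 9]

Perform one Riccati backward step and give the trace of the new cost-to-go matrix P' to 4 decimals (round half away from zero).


9.1617

BᵀP = [-42.7500 -13.5000; -24.7500 -13.5000]
S = R + BᵀPB = [1 0; 0 3/2] + [164.2500 92.2500; 92.2500 56.2500] = [165.2500 92.2500; 92.2500 57.7500]
BᵀPA = [77.6250 72.0000; 50.6250 36.0000]
K = S⁻¹·BᵀPA = [-0.1813 0.8102; 1.1662 -0.6708]
A−BK = [0.1073 -0.1009; -0.3262 0.2595]
AᵀP(A−BK) = [2.8454 -1.9307; -1.9307 1.8163]
P' = Q + AᵀP(A−BK) = [3.3454 -2.9307; -2.9307 5.8163]
tr(P') = 9.1617


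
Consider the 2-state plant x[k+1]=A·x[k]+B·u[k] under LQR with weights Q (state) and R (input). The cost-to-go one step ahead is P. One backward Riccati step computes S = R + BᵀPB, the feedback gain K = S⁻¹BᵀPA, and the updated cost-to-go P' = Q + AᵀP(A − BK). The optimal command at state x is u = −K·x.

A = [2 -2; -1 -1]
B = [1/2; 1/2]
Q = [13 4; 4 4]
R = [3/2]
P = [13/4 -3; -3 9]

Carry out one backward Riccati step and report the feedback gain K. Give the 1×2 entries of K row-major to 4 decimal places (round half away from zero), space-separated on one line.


BᵀP = [0.1250 3.0000]
S = R + BᵀPB = [3/2] + [1.5625] = [3.0625]
BᵀPA = [-2.7500 -3.2500]
K = S⁻¹·BᵀPA = [-0.8980 -1.0612]
A−BK = [2.4490 -1.4694; -0.5510 -0.4694]
AᵀP(A−BK) = [31.5306 -6.9184; -6.9184 6.5510]
P' = Q + AᵀP(A−BK) = [44.5306 -2.9184; -2.9184 10.5510]
tr(P') = 55.0816

-0.8980 -1.0612


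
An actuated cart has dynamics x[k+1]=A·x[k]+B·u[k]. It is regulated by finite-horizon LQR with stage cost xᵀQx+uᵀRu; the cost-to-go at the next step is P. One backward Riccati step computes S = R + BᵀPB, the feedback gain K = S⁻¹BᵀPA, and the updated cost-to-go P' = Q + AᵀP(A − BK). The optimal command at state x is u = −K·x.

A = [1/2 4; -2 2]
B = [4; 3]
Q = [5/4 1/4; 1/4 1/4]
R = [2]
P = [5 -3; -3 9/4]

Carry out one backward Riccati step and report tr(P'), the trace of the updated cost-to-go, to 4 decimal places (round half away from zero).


BᵀP = [11.0000 -5.2500]
S = R + BᵀPB = [2] + [28.2500] = [30.2500]
BᵀPA = [16.0000 33.5000]
K = S⁻¹·BᵀPA = [0.5289 1.1074]
A−BK = [-1.6157 -0.4298; -3.5868 -1.3223]
AᵀP(A−BK) = [7.7872 4.2810; 4.2810 3.9008]
P' = Q + AᵀP(A−BK) = [9.0372 4.5310; 4.5310 4.1508]
tr(P') = 13.1880

13.1880


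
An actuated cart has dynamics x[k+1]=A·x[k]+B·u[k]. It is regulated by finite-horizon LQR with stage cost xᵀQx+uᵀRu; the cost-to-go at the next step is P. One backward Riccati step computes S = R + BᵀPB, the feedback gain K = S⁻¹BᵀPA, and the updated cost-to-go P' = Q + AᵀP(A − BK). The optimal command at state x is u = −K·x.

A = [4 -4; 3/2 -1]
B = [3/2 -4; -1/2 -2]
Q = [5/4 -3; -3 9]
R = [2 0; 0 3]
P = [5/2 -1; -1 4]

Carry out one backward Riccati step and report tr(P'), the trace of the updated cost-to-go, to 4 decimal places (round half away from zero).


BᵀP = [4.2500 -3.5000; -8.0000 -4.0000]
S = R + BᵀPB = [2 0; 0 3] + [8.1250 -10.0000; -10.0000 40.0000] = [10.1250 -10.0000; -10.0000 43.0000]
BᵀPA = [11.7500 -13.5000; -38.0000 36.0000]
K = S⁻¹·BᵀPA = [0.3735 -0.6575; -0.7969 0.6843]
A−BK = [0.2523 -0.2766; 0.0930 0.0399]
AᵀP(A−BK) = [2.3308 -2.2710; -2.2710 2.4890]
P' = Q + AᵀP(A−BK) = [3.5808 -5.2710; -5.2710 11.4890]
tr(P') = 15.0698

15.0698
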